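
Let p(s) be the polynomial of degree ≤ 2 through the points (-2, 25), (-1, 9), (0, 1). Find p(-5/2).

L_0(-5/2) = (-3/2)·(-5/2)/[(-1)·(-2)] = 15/8
L_1(-5/2) = (-1/2)·(-5/2)/[(1)·(-1)] = -5/4
L_2(-5/2) = (-1/2)·(-3/2)/[(2)·(1)] = 3/8
Sum: 25·(15/8) + 9·(-5/4) + 1·(3/8) = 36

36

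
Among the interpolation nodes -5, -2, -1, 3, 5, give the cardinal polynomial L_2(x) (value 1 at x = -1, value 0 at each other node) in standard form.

L_2(x) = (1/96)x^4 - (1/96)x^3 - (31/96)x^2 + (25/96)x + 25/16

L_2(x) = (x + 5)(x + 2)(x - 3)(x - 5) / [(4)·(1)·(-4)·(-6)]
       = (x^4 - x^3 - 31x^2 + 25x + 150) / (96)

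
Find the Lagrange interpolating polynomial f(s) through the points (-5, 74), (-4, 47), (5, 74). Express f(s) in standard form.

Build the Lagrange basis polynomials:
L_0(s) = (s + 4)(s - 5) / [10] = (1/10)s^2 - (1/10)s - 2
L_1(s) = (s + 5)(s - 5) / [-9] = -(1/9)s^2 + 25/9
L_2(s) = (s + 5)(s + 4) / [90] = (1/90)s^2 + (1/10)s + 2/9
f(s) = 74·L_0 + 47·L_1 + 74·L_2
  74·L_0(s) = (37/5)s^2 - (37/5)s - 148
  47·L_1(s) = -(47/9)s^2 + 1175/9
  74·L_2(s) = (37/45)s^2 + (37/5)s + 148/9
Adding term by term: 3s^2 - 1

f(s) = 3s^2 - 1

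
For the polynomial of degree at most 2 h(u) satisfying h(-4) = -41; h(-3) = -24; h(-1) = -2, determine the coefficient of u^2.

-2

L_0(u) = (u + 3)(u + 1) / [3] = (1/3)u^2 + (4/3)u + 1
L_1(u) = (u + 4)(u + 1) / [-2] = -(1/2)u^2 - (5/2)u - 2
L_2(u) = (u + 4)(u + 3) / [6] = (1/6)u^2 + (7/6)u + 2
h(u) = (-41)·L_0 + (-24)·L_1 + (-2)·L_2
Only the coefficient of u^2 is needed; take it from each L_i and combine:
(-41)·(1/3) + (-24)·(-1/2) + (-2)·(1/6) = -2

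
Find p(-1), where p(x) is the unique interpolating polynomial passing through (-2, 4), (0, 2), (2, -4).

Evaluate each Lagrange basis at x = -1:
L_0(-1) = (-1)·(-3)/[(-2)·(-4)] = 3/8
L_1(-1) = (1)·(-3)/[(2)·(-2)] = 3/4
L_2(-1) = (1)·(-1)/[(4)·(2)] = -1/8
Sum: 4·(3/8) + 2·(3/4) + (-4)·(-1/8) = 7/2

7/2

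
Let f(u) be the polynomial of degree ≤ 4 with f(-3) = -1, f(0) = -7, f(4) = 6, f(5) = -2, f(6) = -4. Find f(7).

L_0(7) = (7)·(3)·(2)·(1)/[(-3)·(-7)·(-8)·(-9)] = 1/36
L_1(7) = (10)·(3)·(2)·(1)/[(3)·(-4)·(-5)·(-6)] = -1/6
L_2(7) = (10)·(7)·(2)·(1)/[(7)·(4)·(-1)·(-2)] = 5/2
L_3(7) = (10)·(7)·(3)·(1)/[(8)·(5)·(1)·(-1)] = -21/4
L_4(7) = (10)·(7)·(3)·(2)/[(9)·(6)·(2)·(1)] = 35/9
Sum: (-1)·(1/36) + (-7)·(-1/6) + 6·(5/2) + (-2)·(-21/4) + (-4)·(35/9) = 133/12

133/12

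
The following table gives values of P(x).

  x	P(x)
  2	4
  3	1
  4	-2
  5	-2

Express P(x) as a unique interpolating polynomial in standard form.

Build the Lagrange basis polynomials:
L_0(x) = (x - 3)(x - 4)(x - 5) / [-6] = -(1/6)x^3 + 2x^2 - (47/6)x + 10
L_1(x) = (x - 2)(x - 4)(x - 5) / [2] = (1/2)x^3 - (11/2)x^2 + 19x - 20
L_2(x) = (x - 2)(x - 3)(x - 5) / [-2] = -(1/2)x^3 + 5x^2 - (31/2)x + 15
L_3(x) = (x - 2)(x - 3)(x - 4) / [6] = (1/6)x^3 - (3/2)x^2 + (13/3)x - 4
P(x) = 4·L_0 + 1·L_1 + (-2)·L_2 + (-2)·L_3
  4·L_0(x) = -(2/3)x^3 + 8x^2 - (94/3)x + 40
  1·L_1(x) = (1/2)x^3 - (11/2)x^2 + 19x - 20
  (-2)·L_2(x) = x^3 - 10x^2 + 31x - 30
  (-2)·L_3(x) = -(1/3)x^3 + 3x^2 - (26/3)x + 8
Adding term by term: (1/2)x^3 - (9/2)x^2 + 10x - 2

P(x) = (1/2)x^3 - (9/2)x^2 + 10x - 2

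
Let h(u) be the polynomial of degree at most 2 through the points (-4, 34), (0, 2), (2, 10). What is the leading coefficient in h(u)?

The leading coefficient equals the top divided difference h[-4,0,2].
h[-4,0] = (2 - 34) / (0 - (-4)) = -8
h[0,2] = (10 - 2) / (2 - 0) = 4
h[-4,0,2] = (4 - (-8)) / (2 - (-4)) = 2

2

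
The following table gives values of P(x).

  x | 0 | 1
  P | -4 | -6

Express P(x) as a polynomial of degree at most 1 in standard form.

L_0(x) = (x - 1) / [-1] = -x + 1
L_1(x) = x / [1] = x
P(x) = (-4)·L_0 + (-6)·L_1
  (-4)·L_0(x) = 4x - 4
  (-6)·L_1(x) = -6x
Adding term by term: -2x - 4

P(x) = -2x - 4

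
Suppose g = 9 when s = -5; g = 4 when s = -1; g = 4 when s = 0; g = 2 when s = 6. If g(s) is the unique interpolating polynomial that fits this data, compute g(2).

Using Newton's divided-difference form:
g[-5,-1] = (4 - 9) / (-1 - (-5)) = -5/4
g[-1,0] = (4 - 4) / (0 - (-1)) = 0
g[0,6] = (2 - 4) / (6 - 0) = -1/3
g[-5,-1,0] = (0 - (-5/4)) / (0 - (-5)) = 1/4
g[-1,0,6] = (-1/3 - 0) / (6 - (-1)) = -1/21
g[-5,-1,0,6] = (-1/21 - 1/4) / (6 - (-5)) = -25/924
g(2) = 9 + (-5/4)·(7) + (1/4)·(7)·(3) + (-25/924)·(7)·(3)·(2) = 48/11

48/11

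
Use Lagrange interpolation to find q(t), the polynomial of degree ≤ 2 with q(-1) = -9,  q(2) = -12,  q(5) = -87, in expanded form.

q(t) = -4t^2 + 3t - 2

Build the Lagrange basis polynomials:
L_0(t) = (t - 2)(t - 5) / [18] = (1/18)t^2 - (7/18)t + 5/9
L_1(t) = (t + 1)(t - 5) / [-9] = -(1/9)t^2 + (4/9)t + 5/9
L_2(t) = (t + 1)(t - 2) / [18] = (1/18)t^2 - (1/18)t - 1/9
q(t) = (-9)·L_0 + (-12)·L_1 + (-87)·L_2
  (-9)·L_0(t) = -(1/2)t^2 + (7/2)t - 5
  (-12)·L_1(t) = (4/3)t^2 - (16/3)t - 20/3
  (-87)·L_2(t) = -(29/6)t^2 + (29/6)t + 29/3
Adding term by term: -4t^2 + 3t - 2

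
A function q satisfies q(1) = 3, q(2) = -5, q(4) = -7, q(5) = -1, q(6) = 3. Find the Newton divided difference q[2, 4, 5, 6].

-5/6

q[2,4] = (-7 - (-5)) / (4 - 2) = -1
q[4,5] = (-1 - (-7)) / (5 - 4) = 6
q[5,6] = (3 - (-1)) / (6 - 5) = 4
q[2,4,5] = (6 - (-1)) / (5 - 2) = 7/3
q[4,5,6] = (4 - 6) / (6 - 4) = -1
q[2,4,5,6] = (-1 - 7/3) / (6 - 2) = -5/6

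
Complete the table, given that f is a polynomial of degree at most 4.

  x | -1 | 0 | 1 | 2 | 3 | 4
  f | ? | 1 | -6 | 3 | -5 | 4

The 5 known values determine f uniquely (degree ≤ 4).
Evaluate each Lagrange basis at x = -1:
L_0(-1) = (-2)·(-3)·(-4)·(-5)/[(-1)·(-2)·(-3)·(-4)] = 5
L_1(-1) = (-1)·(-3)·(-4)·(-5)/[(1)·(-1)·(-2)·(-3)] = -10
L_2(-1) = (-1)·(-2)·(-4)·(-5)/[(2)·(1)·(-1)·(-2)] = 10
L_3(-1) = (-1)·(-2)·(-3)·(-5)/[(3)·(2)·(1)·(-1)] = -5
L_4(-1) = (-1)·(-2)·(-3)·(-4)/[(4)·(3)·(2)·(1)] = 1
Sum: 1·(5) + (-6)·(-10) + 3·(10) + (-5)·(-5) + 4·(1) = 124

124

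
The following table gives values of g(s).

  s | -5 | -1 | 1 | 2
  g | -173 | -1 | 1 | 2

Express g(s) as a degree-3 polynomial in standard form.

g(s) = s^3 - 2s^2 + 2

L_0(s) = (s + 1)(s - 1)(s - 2) / [-168] = -(1/168)s^3 + (1/84)s^2 + (1/168)s - 1/84
L_1(s) = (s + 5)(s - 1)(s - 2) / [24] = (1/24)s^3 + (1/12)s^2 - (13/24)s + 5/12
L_2(s) = (s + 5)(s + 1)(s - 2) / [-12] = -(1/12)s^3 - (1/3)s^2 + (7/12)s + 5/6
L_3(s) = (s + 5)(s + 1)(s - 1) / [21] = (1/21)s^3 + (5/21)s^2 - (1/21)s - 5/21
g(s) = (-173)·L_0 + (-1)·L_1 + 1·L_2 + 2·L_3
  (-173)·L_0(s) = (173/168)s^3 - (173/84)s^2 - (173/168)s + 173/84
  (-1)·L_1(s) = -(1/24)s^3 - (1/12)s^2 + (13/24)s - 5/12
  1·L_2(s) = -(1/12)s^3 - (1/3)s^2 + (7/12)s + 5/6
  2·L_3(s) = (2/21)s^3 + (10/21)s^2 - (2/21)s - 10/21
Adding term by term: s^3 - 2s^2 + 2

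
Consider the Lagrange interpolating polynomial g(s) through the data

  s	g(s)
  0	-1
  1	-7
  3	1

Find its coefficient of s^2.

10/3

The leading coefficient equals the top divided difference g[0,1,3].
g[0,1] = (-7 - (-1)) / (1 - 0) = -6
g[1,3] = (1 - (-7)) / (3 - 1) = 4
g[0,1,3] = (4 - (-6)) / (3 - 0) = 10/3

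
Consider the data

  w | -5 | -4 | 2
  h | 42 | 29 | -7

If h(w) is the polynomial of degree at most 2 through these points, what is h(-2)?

Evaluate each Lagrange basis at w = -2:
L_0(-2) = (2)·(-4)/[(-1)·(-7)] = -8/7
L_1(-2) = (3)·(-4)/[(1)·(-6)] = 2
L_2(-2) = (3)·(2)/[(7)·(6)] = 1/7
Sum: 42·(-8/7) + 29·(2) + (-7)·(1/7) = 9

9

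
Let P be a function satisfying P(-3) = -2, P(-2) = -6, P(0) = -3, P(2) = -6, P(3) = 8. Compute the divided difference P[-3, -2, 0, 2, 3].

P[-3,-2] = (-6 - (-2)) / (-2 - (-3)) = -4
P[-2,0] = (-3 - (-6)) / (0 - (-2)) = 3/2
P[0,2] = (-6 - (-3)) / (2 - 0) = -3/2
P[2,3] = (8 - (-6)) / (3 - 2) = 14
P[-3,-2,0] = (3/2 - (-4)) / (0 - (-3)) = 11/6
P[-2,0,2] = (-3/2 - 3/2) / (2 - (-2)) = -3/4
P[0,2,3] = (14 - (-3/2)) / (3 - 0) = 31/6
P[-3,-2,0,2] = (-3/4 - 11/6) / (2 - (-3)) = -31/60
P[-2,0,2,3] = (31/6 - (-3/4)) / (3 - (-2)) = 71/60
P[-3,-2,0,2,3] = (71/60 - (-31/60)) / (3 - (-3)) = 17/60

17/60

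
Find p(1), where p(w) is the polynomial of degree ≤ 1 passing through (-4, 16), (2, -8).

Evaluate each Lagrange basis at w = 1:
L_0(1) = (-1)/[(-6)] = 1/6
L_1(1) = (5)/[(6)] = 5/6
Sum: 16·(1/6) + (-8)·(5/6) = -4

-4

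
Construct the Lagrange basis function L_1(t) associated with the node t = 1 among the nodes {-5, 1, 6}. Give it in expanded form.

L_1(t) = -(1/30)t^2 + (1/30)t + 1

L_1(t) = (t + 5)(t - 6) / [(6)·(-5)]
       = (t^2 - t - 30) / (-30)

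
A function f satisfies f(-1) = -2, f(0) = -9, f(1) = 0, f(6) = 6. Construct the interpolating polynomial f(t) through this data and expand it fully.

f(t) = -(93/70)t^3 + 8t^2 + (163/70)t - 9

L_0(t) = t(t - 1)(t - 6) / [-14] = -(1/14)t^3 + (1/2)t^2 - (3/7)t
L_1(t) = (t + 1)(t - 1)(t - 6) / [6] = (1/6)t^3 - t^2 - (1/6)t + 1
L_2(t) = (t + 1)t(t - 6) / [-10] = -(1/10)t^3 + (1/2)t^2 + (3/5)t
L_3(t) = (t + 1)t(t - 1) / [210] = (1/210)t^3 - (1/210)t
f(t) = (-2)·L_0 + (-9)·L_1 + 0·L_2 + 6·L_3
  (-2)·L_0(t) = (1/7)t^3 - t^2 + (6/7)t
  (-9)·L_1(t) = -(3/2)t^3 + 9t^2 + (3/2)t - 9
  0·L_2(t) = 0
  6·L_3(t) = (1/35)t^3 - (1/35)t
Adding term by term: -(93/70)t^3 + 8t^2 + (163/70)t - 9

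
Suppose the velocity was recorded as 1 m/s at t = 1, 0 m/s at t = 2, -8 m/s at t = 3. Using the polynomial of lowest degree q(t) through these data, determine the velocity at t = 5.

-45

Using Newton's divided-difference form:
q[1,2] = (0 - 1) / (2 - 1) = -1
q[2,3] = (-8 - 0) / (3 - 2) = -8
q[1,2,3] = (-8 - (-1)) / (3 - 1) = -7/2
q(5) = 1 + (-1)·(4) + (-7/2)·(4)·(3) = -45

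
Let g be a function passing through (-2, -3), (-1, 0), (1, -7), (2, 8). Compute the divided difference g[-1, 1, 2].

37/6

g[-1,1] = (-7 - 0) / (1 - (-1)) = -7/2
g[1,2] = (8 - (-7)) / (2 - 1) = 15
g[-1,1,2] = (15 - (-7/2)) / (2 - (-1)) = 37/6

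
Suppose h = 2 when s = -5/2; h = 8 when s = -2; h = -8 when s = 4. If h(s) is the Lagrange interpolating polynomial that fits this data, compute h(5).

-344/13

L_0(5) = (7)·(1)/[(-1/2)·(-13/2)] = 28/13
L_1(5) = (15/2)·(1)/[(1/2)·(-6)] = -5/2
L_2(5) = (15/2)·(7)/[(13/2)·(6)] = 35/26
Sum: 2·(28/13) + 8·(-5/2) + (-8)·(35/26) = -344/13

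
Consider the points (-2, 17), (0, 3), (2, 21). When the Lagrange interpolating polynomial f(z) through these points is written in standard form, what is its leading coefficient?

The leading coefficient equals the top divided difference f[-2,0,2].
f[-2,0] = (3 - 17) / (0 - (-2)) = -7
f[0,2] = (21 - 3) / (2 - 0) = 9
f[-2,0,2] = (9 - (-7)) / (2 - (-2)) = 4

4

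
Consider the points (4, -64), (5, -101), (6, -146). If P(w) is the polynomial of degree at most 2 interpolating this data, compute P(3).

-35

Using Newton's divided-difference form:
P[4,5] = (-101 - (-64)) / (5 - 4) = -37
P[5,6] = (-146 - (-101)) / (6 - 5) = -45
P[4,5,6] = (-45 - (-37)) / (6 - 4) = -4
P(3) = -64 + (-37)·(-1) + (-4)·(-1)·(-2) = -35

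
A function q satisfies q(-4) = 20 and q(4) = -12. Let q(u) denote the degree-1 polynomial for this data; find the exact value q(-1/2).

Evaluate each Lagrange basis at u = -1/2:
L_0(-1/2) = (-9/2)/[(-8)] = 9/16
L_1(-1/2) = (7/2)/[(8)] = 7/16
Sum: 20·(9/16) + (-12)·(7/16) = 6

6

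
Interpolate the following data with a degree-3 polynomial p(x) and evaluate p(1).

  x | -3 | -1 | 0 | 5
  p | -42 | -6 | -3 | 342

Using Newton's divided-difference form:
p[-3,-1] = (-6 - (-42)) / (-1 - (-3)) = 18
p[-1,0] = (-3 - (-6)) / (0 - (-1)) = 3
p[0,5] = (342 - (-3)) / (5 - 0) = 69
p[-3,-1,0] = (3 - 18) / (0 - (-3)) = -5
p[-1,0,5] = (69 - 3) / (5 - (-1)) = 11
p[-3,-1,0,5] = (11 - (-5)) / (5 - (-3)) = 2
p(1) = -42 + 18·(4) + (-5)·(4)·(2) + 2·(4)·(2)·(1) = 6

6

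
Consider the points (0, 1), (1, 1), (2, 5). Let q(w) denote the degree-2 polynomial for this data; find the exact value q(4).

L_0(4) = (3)·(2)/[(-1)·(-2)] = 3
L_1(4) = (4)·(2)/[(1)·(-1)] = -8
L_2(4) = (4)·(3)/[(2)·(1)] = 6
Sum: 1·(3) + 1·(-8) + 5·(6) = 25

25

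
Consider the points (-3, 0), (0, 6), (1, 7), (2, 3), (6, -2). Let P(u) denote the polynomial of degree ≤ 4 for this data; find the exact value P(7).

334/9

Evaluate each Lagrange basis at u = 7:
L_0(7) = (7)·(6)·(5)·(1)/[(-3)·(-4)·(-5)·(-9)] = 7/18
L_1(7) = (10)·(6)·(5)·(1)/[(3)·(-1)·(-2)·(-6)] = -25/3
L_2(7) = (10)·(7)·(5)·(1)/[(4)·(1)·(-1)·(-5)] = 35/2
L_3(7) = (10)·(7)·(6)·(1)/[(5)·(2)·(1)·(-4)] = -21/2
L_4(7) = (10)·(7)·(6)·(5)/[(9)·(6)·(5)·(4)] = 35/18
Sum: 0 + 6·(-25/3) + 7·(35/2) + 3·(-21/2) + (-2)·(35/18) = 334/9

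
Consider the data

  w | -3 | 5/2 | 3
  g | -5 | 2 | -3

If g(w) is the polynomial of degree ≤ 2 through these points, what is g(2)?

L_0(2) = (-1/2)·(-1)/[(-11/2)·(-6)] = 1/66
L_1(2) = (5)·(-1)/[(11/2)·(-1/2)] = 20/11
L_2(2) = (5)·(-1/2)/[(6)·(1/2)] = -5/6
Sum: (-5)·(1/66) + 2·(20/11) + (-3)·(-5/6) = 200/33

200/33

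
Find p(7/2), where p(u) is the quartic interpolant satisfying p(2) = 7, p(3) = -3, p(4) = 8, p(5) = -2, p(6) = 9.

Using Newton's divided-difference form:
p[2,3] = (-3 - 7) / (3 - 2) = -10
p[3,4] = (8 - (-3)) / (4 - 3) = 11
p[4,5] = (-2 - 8) / (5 - 4) = -10
p[5,6] = (9 - (-2)) / (6 - 5) = 11
p[2,3,4] = (11 - (-10)) / (4 - 2) = 21/2
p[3,4,5] = (-10 - 11) / (5 - 3) = -21/2
p[4,5,6] = (11 - (-10)) / (6 - 4) = 21/2
p[2,3,4,5] = (-21/2 - 21/2) / (5 - 2) = -7
p[3,4,5,6] = (21/2 - (-21/2)) / (6 - 3) = 7
p[2,3,4,5,6] = (7 - (-7)) / (6 - 2) = 7/2
p(7/2) = 7 + (-10)·(3/2) + (21/2)·(3/2)·(1/2) + (-7)·(3/2)·(1/2)·(-1/2) + (7/2)·(3/2)·(1/2)·(-1/2)·(-3/2) = 143/32

143/32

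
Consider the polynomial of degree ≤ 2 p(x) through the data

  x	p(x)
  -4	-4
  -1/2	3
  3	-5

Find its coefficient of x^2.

-30/49

The leading coefficient equals the top divided difference p[-4,-1/2,3].
p[-4,-1/2] = (3 - (-4)) / (-1/2 - (-4)) = 2
p[-1/2,3] = (-5 - 3) / (3 - (-1/2)) = -16/7
p[-4,-1/2,3] = (-16/7 - 2) / (3 - (-4)) = -30/49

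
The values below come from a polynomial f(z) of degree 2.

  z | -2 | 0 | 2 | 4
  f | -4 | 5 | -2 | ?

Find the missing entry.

-25

The 3 known values determine f uniquely (degree ≤ 2).
Evaluate each Lagrange basis at z = 4:
L_0(4) = (4)·(2)/[(-2)·(-4)] = 1
L_1(4) = (6)·(2)/[(2)·(-2)] = -3
L_2(4) = (6)·(4)/[(4)·(2)] = 3
Sum: (-4)·(1) + 5·(-3) + (-2)·(3) = -25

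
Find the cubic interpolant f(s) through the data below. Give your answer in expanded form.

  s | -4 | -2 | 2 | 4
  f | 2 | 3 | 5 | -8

f(s) = -(7/48)s^3 - (7/12)s^2 + (13/12)s + 19/3

Newton's divided differences:
f[-4,-2] = (3 - 2) / (-2 - (-4)) = 1/2
f[-2,2] = (5 - 3) / (2 - (-2)) = 1/2
f[2,4] = (-8 - 5) / (4 - 2) = -13/2
f[-4,-2,2] = (1/2 - 1/2) / (2 - (-4)) = 0
f[-2,2,4] = (-13/2 - 1/2) / (4 - (-2)) = -7/6
f[-4,-2,2,4] = (-7/6 - 0) / (4 - (-4)) = -7/48
f(s) = 2 + (1/2)·(s + 4) + (-7/48)·(s + 4)(s + 2)(s - 2)
Expanding: f(s) = -(7/48)s^3 - (7/12)s^2 + (13/12)s + 19/3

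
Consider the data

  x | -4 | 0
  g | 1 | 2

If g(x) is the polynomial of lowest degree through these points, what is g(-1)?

Evaluate each Lagrange basis at x = -1:
L_0(-1) = (-1)/[(-4)] = 1/4
L_1(-1) = (3)/[(4)] = 3/4
Sum: 1·(1/4) + 2·(3/4) = 7/4

7/4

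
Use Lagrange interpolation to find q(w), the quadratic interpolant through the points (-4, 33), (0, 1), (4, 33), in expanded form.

q(w) = 2w^2 + 1

Build the Lagrange basis polynomials:
L_0(w) = w(w - 4) / [32] = (1/32)w^2 - (1/8)w
L_1(w) = (w + 4)(w - 4) / [-16] = -(1/16)w^2 + 1
L_2(w) = (w + 4)w / [32] = (1/32)w^2 + (1/8)w
q(w) = 33·L_0 + 1·L_1 + 33·L_2
  33·L_0(w) = (33/32)w^2 - (33/8)w
  1·L_1(w) = -(1/16)w^2 + 1
  33·L_2(w) = (33/32)w^2 + (33/8)w
Adding term by term: 2w^2 + 1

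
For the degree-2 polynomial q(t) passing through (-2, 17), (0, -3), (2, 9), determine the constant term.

L_0(t) = t(t - 2) / [8] = (1/8)t^2 - (1/4)t
L_1(t) = (t + 2)(t - 2) / [-4] = -(1/4)t^2 + 1
L_2(t) = (t + 2)t / [8] = (1/8)t^2 + (1/4)t
q(t) = 17·L_0 + (-3)·L_1 + 9·L_2
Only the constant term is needed; take it from each L_i and combine:
17·(0) + (-3)·(1) + 9·(0) = -3

-3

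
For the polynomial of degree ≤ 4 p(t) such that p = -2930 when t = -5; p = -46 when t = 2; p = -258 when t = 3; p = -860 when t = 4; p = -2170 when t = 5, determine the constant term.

Build the Lagrange basis polynomials:
L_0(t) = (t - 2)(t - 3)(t - 4)(t - 5) / [5040] = (1/5040)t^4 - (1/360)t^3 + (71/5040)t^2 - (11/360)t + 1/42
L_1(t) = (t + 5)(t - 3)(t - 4)(t - 5) / [-42] = -(1/42)t^4 + (1/6)t^3 + (13/42)t^2 - (25/6)t + 50/7
L_2(t) = (t + 5)(t - 2)(t - 4)(t - 5) / [16] = (1/16)t^4 - (3/8)t^3 - (17/16)t^2 + (75/8)t - 25/2
L_3(t) = (t + 5)(t - 2)(t - 3)(t - 5) / [-18] = -(1/18)t^4 + (5/18)t^3 + (19/18)t^2 - (125/18)t + 25/3
L_4(t) = (t + 5)(t - 2)(t - 3)(t - 4) / [60] = (1/60)t^4 - (1/15)t^3 - (19/60)t^2 + (53/30)t - 2
p(t) = (-2930)·L_0 + (-46)·L_1 + (-258)·L_2 + (-860)·L_3 + (-2170)·L_4
Only the constant term is needed; take it from each L_i and combine:
(-2930)·(1/42) + (-46)·(50/7) + (-258)·(-25/2) + (-860)·(25/3) + (-2170)·(-2) = 0

0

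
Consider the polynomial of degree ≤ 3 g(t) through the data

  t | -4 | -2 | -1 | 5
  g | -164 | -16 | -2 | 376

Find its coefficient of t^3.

3

The leading coefficient equals the top divided difference g[-4,-2,-1,5].
g[-4,-2] = (-16 - (-164)) / (-2 - (-4)) = 74
g[-2,-1] = (-2 - (-16)) / (-1 - (-2)) = 14
g[-1,5] = (376 - (-2)) / (5 - (-1)) = 63
g[-4,-2,-1] = (14 - 74) / (-1 - (-4)) = -20
g[-2,-1,5] = (63 - 14) / (5 - (-2)) = 7
g[-4,-2,-1,5] = (7 - (-20)) / (5 - (-4)) = 3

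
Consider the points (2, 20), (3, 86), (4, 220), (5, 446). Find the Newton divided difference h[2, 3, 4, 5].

4

h[2,3] = (86 - 20) / (3 - 2) = 66
h[3,4] = (220 - 86) / (4 - 3) = 134
h[4,5] = (446 - 220) / (5 - 4) = 226
h[2,3,4] = (134 - 66) / (4 - 2) = 34
h[3,4,5] = (226 - 134) / (5 - 3) = 46
h[2,3,4,5] = (46 - 34) / (5 - 2) = 4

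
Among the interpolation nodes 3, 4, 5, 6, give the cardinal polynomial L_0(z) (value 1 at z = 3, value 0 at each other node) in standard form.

L_0(z) = (z - 4)(z - 5)(z - 6) / [(-1)·(-2)·(-3)]
       = (z^3 - 15z^2 + 74z - 120) / (-6)

L_0(z) = -(1/6)z^3 + (5/2)z^2 - (37/3)z + 20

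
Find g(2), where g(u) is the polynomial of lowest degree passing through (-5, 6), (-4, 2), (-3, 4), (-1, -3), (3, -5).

Evaluate each Lagrange basis at u = 2:
L_0(2) = (6)·(5)·(3)·(-1)/[(-1)·(-2)·(-4)·(-8)] = -45/32
L_1(2) = (7)·(5)·(3)·(-1)/[(1)·(-1)·(-3)·(-7)] = 5
L_2(2) = (7)·(6)·(3)·(-1)/[(2)·(1)·(-2)·(-6)] = -21/4
L_3(2) = (7)·(6)·(5)·(-1)/[(4)·(3)·(2)·(-4)] = 35/16
L_4(2) = (7)·(6)·(5)·(3)/[(8)·(7)·(6)·(4)] = 15/32
Sum: 6·(-45/32) + 2·(5) + 4·(-21/4) + (-3)·(35/16) + (-5)·(15/32) = -907/32

-907/32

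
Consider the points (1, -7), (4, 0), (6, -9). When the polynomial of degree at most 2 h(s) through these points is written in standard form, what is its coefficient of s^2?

-41/30

Build the Lagrange basis polynomials:
L_0(s) = (s - 4)(s - 6) / [15] = (1/15)s^2 - (2/3)s + 8/5
L_1(s) = (s - 1)(s - 6) / [-6] = -(1/6)s^2 + (7/6)s - 1
L_2(s) = (s - 1)(s - 4) / [10] = (1/10)s^2 - (1/2)s + 2/5
h(s) = (-7)·L_0 + 0·L_1 + (-9)·L_2
Only the coefficient of s^2 is needed; take it from each L_i and combine:
(-7)·(1/15) + 0·(-1/6) + (-9)·(1/10) = -41/30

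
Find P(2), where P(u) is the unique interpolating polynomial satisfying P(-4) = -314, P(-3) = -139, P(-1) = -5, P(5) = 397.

L_0(2) = (5)·(3)·(-3)/[(-1)·(-3)·(-9)] = 5/3
L_1(2) = (6)·(3)·(-3)/[(1)·(-2)·(-8)] = -27/8
L_2(2) = (6)·(5)·(-3)/[(3)·(2)·(-6)] = 5/2
L_3(2) = (6)·(5)·(3)/[(9)·(8)·(6)] = 5/24
Sum: (-314)·(5/3) + (-139)·(-27/8) + (-5)·(5/2) + 397·(5/24) = 16

16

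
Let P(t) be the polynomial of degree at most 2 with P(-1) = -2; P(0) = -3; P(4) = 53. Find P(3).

30

Using Newton's divided-difference form:
P[-1,0] = (-3 - (-2)) / (0 - (-1)) = -1
P[0,4] = (53 - (-3)) / (4 - 0) = 14
P[-1,0,4] = (14 - (-1)) / (4 - (-1)) = 3
P(3) = -2 + (-1)·(4) + 3·(4)·(3) = 30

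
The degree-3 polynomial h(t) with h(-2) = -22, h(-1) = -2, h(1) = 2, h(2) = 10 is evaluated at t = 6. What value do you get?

Evaluate each Lagrange basis at t = 6:
L_0(6) = (7)·(5)·(4)/[(-1)·(-3)·(-4)] = -35/3
L_1(6) = (8)·(5)·(4)/[(1)·(-2)·(-3)] = 80/3
L_2(6) = (8)·(7)·(4)/[(3)·(2)·(-1)] = -112/3
L_3(6) = (8)·(7)·(5)/[(4)·(3)·(1)] = 70/3
Sum: (-22)·(-35/3) + (-2)·(80/3) + 2·(-112/3) + 10·(70/3) = 362

362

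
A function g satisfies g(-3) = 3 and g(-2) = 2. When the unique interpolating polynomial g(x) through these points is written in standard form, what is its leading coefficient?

-1

The leading coefficient equals the top divided difference g[-3,-2].
g[-3,-2] = (2 - 3) / (-2 - (-3)) = -1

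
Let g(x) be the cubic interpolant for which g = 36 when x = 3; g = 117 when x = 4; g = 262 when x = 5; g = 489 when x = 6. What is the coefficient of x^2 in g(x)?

-4

L_0(x) = (x - 4)(x - 5)(x - 6) / [-6] = -(1/6)x^3 + (5/2)x^2 - (37/3)x + 20
L_1(x) = (x - 3)(x - 5)(x - 6) / [2] = (1/2)x^3 - 7x^2 + (63/2)x - 45
L_2(x) = (x - 3)(x - 4)(x - 6) / [-2] = -(1/2)x^3 + (13/2)x^2 - 27x + 36
L_3(x) = (x - 3)(x - 4)(x - 5) / [6] = (1/6)x^3 - 2x^2 + (47/6)x - 10
g(x) = 36·L_0 + 117·L_1 + 262·L_2 + 489·L_3
Only the coefficient of x^2 is needed; take it from each L_i and combine:
36·(5/2) + 117·(-7) + 262·(13/2) + 489·(-2) = -4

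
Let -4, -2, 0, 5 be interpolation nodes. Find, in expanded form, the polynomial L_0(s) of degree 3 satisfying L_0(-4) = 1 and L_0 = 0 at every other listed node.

L_0(s) = -(1/72)s^3 + (1/24)s^2 + (5/36)s

L_0(s) = (s + 2)s(s - 5) / [(-2)·(-4)·(-9)]
       = (s^3 - 3s^2 - 10s) / (-72)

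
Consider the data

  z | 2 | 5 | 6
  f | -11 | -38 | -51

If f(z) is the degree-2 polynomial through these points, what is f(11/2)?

Evaluate each Lagrange basis at z = 11/2:
L_0(11/2) = (1/2)·(-1/2)/[(-3)·(-4)] = -1/48
L_1(11/2) = (7/2)·(-1/2)/[(3)·(-1)] = 7/12
L_2(11/2) = (7/2)·(1/2)/[(4)·(1)] = 7/16
Sum: (-11)·(-1/48) + (-38)·(7/12) + (-51)·(7/16) = -177/4

-177/4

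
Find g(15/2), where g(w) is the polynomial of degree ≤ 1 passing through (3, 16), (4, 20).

L_0(15/2) = (7/2)/[(-1)] = -7/2
L_1(15/2) = (9/2)/[(1)] = 9/2
Sum: 16·(-7/2) + 20·(9/2) = 34

34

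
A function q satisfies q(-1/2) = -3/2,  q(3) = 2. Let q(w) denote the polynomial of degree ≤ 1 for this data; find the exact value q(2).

Evaluate each Lagrange basis at w = 2:
L_0(2) = (-1)/[(-7/2)] = 2/7
L_1(2) = (5/2)/[(7/2)] = 5/7
Sum: (-3/2)·(2/7) + 2·(5/7) = 1

1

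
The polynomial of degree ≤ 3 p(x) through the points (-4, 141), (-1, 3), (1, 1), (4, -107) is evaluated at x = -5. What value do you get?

Evaluate each Lagrange basis at x = -5:
L_0(-5) = (-4)·(-6)·(-9)/[(-3)·(-5)·(-8)] = 9/5
L_1(-5) = (-1)·(-6)·(-9)/[(3)·(-2)·(-5)] = -9/5
L_2(-5) = (-1)·(-4)·(-9)/[(5)·(2)·(-3)] = 6/5
L_3(-5) = (-1)·(-4)·(-6)/[(8)·(5)·(3)] = -1/5
Sum: 141·(9/5) + 3·(-9/5) + 1·(6/5) + (-107)·(-1/5) = 271

271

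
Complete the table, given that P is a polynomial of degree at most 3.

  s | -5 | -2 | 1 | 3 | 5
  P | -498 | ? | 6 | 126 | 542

-39

The 4 known values determine P uniquely (degree ≤ 3).
Evaluate each Lagrange basis at s = -2:
L_0(-2) = (-3)·(-5)·(-7)/[(-6)·(-8)·(-10)] = 7/32
L_1(-2) = (3)·(-5)·(-7)/[(6)·(-2)·(-4)] = 35/16
L_2(-2) = (3)·(-3)·(-7)/[(8)·(2)·(-2)] = -63/32
L_3(-2) = (3)·(-3)·(-5)/[(10)·(4)·(2)] = 9/16
Sum: (-498)·(7/32) + 6·(35/16) + 126·(-63/32) + 542·(9/16) = -39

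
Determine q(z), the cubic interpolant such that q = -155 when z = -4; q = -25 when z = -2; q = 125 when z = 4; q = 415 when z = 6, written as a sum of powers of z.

L_0(z) = (z + 2)(z - 4)(z - 6) / [-160] = -(1/160)z^3 + (1/20)z^2 - (1/40)z - 3/10
L_1(z) = (z + 4)(z - 4)(z - 6) / [96] = (1/96)z^3 - (1/16)z^2 - (1/6)z + 1
L_2(z) = (z + 4)(z + 2)(z - 6) / [-96] = -(1/96)z^3 + (7/24)z + 1/2
L_3(z) = (z + 4)(z + 2)(z - 4) / [160] = (1/160)z^3 + (1/80)z^2 - (1/10)z - 1/5
q(z) = (-155)·L_0 + (-25)·L_1 + 125·L_2 + 415·L_3
  (-155)·L_0(z) = (31/32)z^3 - (31/4)z^2 + (31/8)z + 93/2
  (-25)·L_1(z) = -(25/96)z^3 + (25/16)z^2 + (25/6)z - 25
  125·L_2(z) = -(125/96)z^3 + (875/24)z + 125/2
  415·L_3(z) = (83/32)z^3 + (83/16)z^2 - (83/2)z - 83
Adding term by term: 2z^3 - z^2 + 3z + 1

q(z) = 2z^3 - z^2 + 3z + 1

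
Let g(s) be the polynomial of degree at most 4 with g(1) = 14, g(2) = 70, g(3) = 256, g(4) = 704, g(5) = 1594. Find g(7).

5660

Using Newton's divided-difference form:
g[1,2] = (70 - 14) / (2 - 1) = 56
g[2,3] = (256 - 70) / (3 - 2) = 186
g[3,4] = (704 - 256) / (4 - 3) = 448
g[4,5] = (1594 - 704) / (5 - 4) = 890
g[1,2,3] = (186 - 56) / (3 - 1) = 65
g[2,3,4] = (448 - 186) / (4 - 2) = 131
g[3,4,5] = (890 - 448) / (5 - 3) = 221
g[1,2,3,4] = (131 - 65) / (4 - 1) = 22
g[2,3,4,5] = (221 - 131) / (5 - 2) = 30
g[1,2,3,4,5] = (30 - 22) / (5 - 1) = 2
g(7) = 14 + 56·(6) + 65·(6)·(5) + 22·(6)·(5)·(4) + 2·(6)·(5)·(4)·(3) = 5660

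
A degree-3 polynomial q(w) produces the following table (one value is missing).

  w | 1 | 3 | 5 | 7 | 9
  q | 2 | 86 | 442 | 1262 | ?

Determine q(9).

2738

The 4 known values determine q uniquely (degree ≤ 3).
Evaluate each Lagrange basis at w = 9:
L_0(9) = (6)·(4)·(2)/[(-2)·(-4)·(-6)] = -1
L_1(9) = (8)·(4)·(2)/[(2)·(-2)·(-4)] = 4
L_2(9) = (8)·(6)·(2)/[(4)·(2)·(-2)] = -6
L_3(9) = (8)·(6)·(4)/[(6)·(4)·(2)] = 4
Sum: 2·(-1) + 86·(4) + 442·(-6) + 1262·(4) = 2738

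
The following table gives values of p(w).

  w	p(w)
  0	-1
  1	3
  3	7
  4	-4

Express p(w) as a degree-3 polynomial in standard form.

L_0(w) = (w - 1)(w - 3)(w - 4) / [-12] = -(1/12)w^3 + (2/3)w^2 - (19/12)w + 1
L_1(w) = w(w - 3)(w - 4) / [6] = (1/6)w^3 - (7/6)w^2 + 2w
L_2(w) = w(w - 1)(w - 4) / [-6] = -(1/6)w^3 + (5/6)w^2 - (2/3)w
L_3(w) = w(w - 1)(w - 3) / [12] = (1/12)w^3 - (1/3)w^2 + (1/4)w
p(w) = (-1)·L_0 + 3·L_1 + 7·L_2 + (-4)·L_3
  (-1)·L_0(w) = (1/12)w^3 - (2/3)w^2 + (19/12)w - 1
  3·L_1(w) = (1/2)w^3 - (7/2)w^2 + 6w
  7·L_2(w) = -(7/6)w^3 + (35/6)w^2 - (14/3)w
  (-4)·L_3(w) = -(1/3)w^3 + (4/3)w^2 - w
Adding term by term: -(11/12)w^3 + 3w^2 + (23/12)w - 1

p(w) = -(11/12)w^3 + 3w^2 + (23/12)w - 1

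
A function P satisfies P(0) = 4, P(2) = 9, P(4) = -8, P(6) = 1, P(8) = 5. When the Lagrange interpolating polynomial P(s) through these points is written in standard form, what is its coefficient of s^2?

-1709/96

Build the Lagrange basis polynomials:
L_0(s) = (s - 2)(s - 4)(s - 6)(s - 8) / [384] = (1/384)s^4 - (5/96)s^3 + (35/96)s^2 - (25/24)s + 1
L_1(s) = s(s - 4)(s - 6)(s - 8) / [-96] = -(1/96)s^4 + (3/16)s^3 - (13/12)s^2 + 2s
L_2(s) = s(s - 2)(s - 6)(s - 8) / [64] = (1/64)s^4 - (1/4)s^3 + (19/16)s^2 - (3/2)s
L_3(s) = s(s - 2)(s - 4)(s - 8) / [-96] = -(1/96)s^4 + (7/48)s^3 - (7/12)s^2 + (2/3)s
L_4(s) = s(s - 2)(s - 4)(s - 6) / [384] = (1/384)s^4 - (1/32)s^3 + (11/96)s^2 - (1/8)s
P(s) = 4·L_0 + 9·L_1 + (-8)·L_2 + 1·L_3 + 5·L_4
Only the coefficient of s^2 is needed; take it from each L_i and combine:
4·(35/96) + 9·(-13/12) + (-8)·(19/16) + 1·(-7/12) + 5·(11/96) = -1709/96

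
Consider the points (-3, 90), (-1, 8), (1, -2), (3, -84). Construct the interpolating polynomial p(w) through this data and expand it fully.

L_0(w) = (w + 1)(w - 1)(w - 3) / [-48] = -(1/48)w^3 + (1/16)w^2 + (1/48)w - 1/16
L_1(w) = (w + 3)(w - 1)(w - 3) / [16] = (1/16)w^3 - (1/16)w^2 - (9/16)w + 9/16
L_2(w) = (w + 3)(w + 1)(w - 3) / [-16] = -(1/16)w^3 - (1/16)w^2 + (9/16)w + 9/16
L_3(w) = (w + 3)(w + 1)(w - 1) / [48] = (1/48)w^3 + (1/16)w^2 - (1/48)w - 1/16
p(w) = 90·L_0 + 8·L_1 + (-2)·L_2 + (-84)·L_3
  90·L_0(w) = -(15/8)w^3 + (45/8)w^2 + (15/8)w - 45/8
  8·L_1(w) = (1/2)w^3 - (1/2)w^2 - (9/2)w + 9/2
  (-2)·L_2(w) = (1/8)w^3 + (1/8)w^2 - (9/8)w - 9/8
  (-84)·L_3(w) = -(7/4)w^3 - (21/4)w^2 + (7/4)w + 21/4
Adding term by term: -3w^3 - 2w + 3

p(w) = -3w^3 - 2w + 3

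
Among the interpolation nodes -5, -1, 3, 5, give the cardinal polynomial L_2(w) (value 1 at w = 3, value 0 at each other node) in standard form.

L_2(w) = -(1/64)w^3 - (1/64)w^2 + (25/64)w + 25/64

L_2(w) = (w + 5)(w + 1)(w - 5) / [(8)·(4)·(-2)]
       = (w^3 + w^2 - 25w - 25) / (-64)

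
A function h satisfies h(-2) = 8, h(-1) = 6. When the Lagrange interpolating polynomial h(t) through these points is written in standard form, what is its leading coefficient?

Build the Lagrange basis polynomials:
L_0(t) = (t + 1) / [-1] = -t - 1
L_1(t) = (t + 2) / [1] = t + 2
h(t) = 8·L_0 + 6·L_1
Only the coefficient of t is needed; take it from each L_i and combine:
8·(-1) + 6·(1) = -2

-2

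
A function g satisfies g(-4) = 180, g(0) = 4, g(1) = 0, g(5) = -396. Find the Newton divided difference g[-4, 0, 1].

8

g[-4,0] = (4 - 180) / (0 - (-4)) = -44
g[0,1] = (0 - 4) / (1 - 0) = -4
g[-4,0,1] = (-4 - (-44)) / (1 - (-4)) = 8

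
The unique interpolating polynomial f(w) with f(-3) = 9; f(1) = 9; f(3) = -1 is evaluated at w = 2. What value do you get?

Evaluate each Lagrange basis at w = 2:
L_0(2) = (1)·(-1)/[(-4)·(-6)] = -1/24
L_1(2) = (5)·(-1)/[(4)·(-2)] = 5/8
L_2(2) = (5)·(1)/[(6)·(2)] = 5/12
Sum: 9·(-1/24) + 9·(5/8) + (-1)·(5/12) = 29/6

29/6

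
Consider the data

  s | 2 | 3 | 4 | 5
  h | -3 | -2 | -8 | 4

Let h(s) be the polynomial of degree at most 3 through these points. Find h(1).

-36

L_0(1) = (-2)·(-3)·(-4)/[(-1)·(-2)·(-3)] = 4
L_1(1) = (-1)·(-3)·(-4)/[(1)·(-1)·(-2)] = -6
L_2(1) = (-1)·(-2)·(-4)/[(2)·(1)·(-1)] = 4
L_3(1) = (-1)·(-2)·(-3)/[(3)·(2)·(1)] = -1
Sum: (-3)·(4) + (-2)·(-6) + (-8)·(4) + 4·(-1) = -36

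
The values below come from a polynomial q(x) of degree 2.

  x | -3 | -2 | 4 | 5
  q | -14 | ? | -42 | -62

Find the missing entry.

-6

The 3 known values determine q uniquely (degree ≤ 2).
Evaluate each Lagrange basis at x = -2:
L_0(-2) = (-6)·(-7)/[(-7)·(-8)] = 3/4
L_1(-2) = (1)·(-7)/[(7)·(-1)] = 1
L_2(-2) = (1)·(-6)/[(8)·(1)] = -3/4
Sum: (-14)·(3/4) + (-42)·(1) + (-62)·(-3/4) = -6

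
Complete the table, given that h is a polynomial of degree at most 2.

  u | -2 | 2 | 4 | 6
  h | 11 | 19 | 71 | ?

The 3 known values determine h uniquely (degree ≤ 2).
L_0(6) = (4)·(2)/[(-4)·(-6)] = 1/3
L_1(6) = (8)·(2)/[(4)·(-2)] = -2
L_2(6) = (8)·(4)/[(6)·(2)] = 8/3
Sum: 11·(1/3) + 19·(-2) + 71·(8/3) = 155

155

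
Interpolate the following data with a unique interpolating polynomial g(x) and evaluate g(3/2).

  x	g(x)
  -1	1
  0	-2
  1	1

19/4

Evaluate each Lagrange basis at x = 3/2:
L_0(3/2) = (3/2)·(1/2)/[(-1)·(-2)] = 3/8
L_1(3/2) = (5/2)·(1/2)/[(1)·(-1)] = -5/4
L_2(3/2) = (5/2)·(3/2)/[(2)·(1)] = 15/8
Sum: 1·(3/8) + (-2)·(-5/4) + 1·(15/8) = 19/4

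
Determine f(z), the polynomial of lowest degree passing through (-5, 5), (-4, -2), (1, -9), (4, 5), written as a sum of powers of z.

Build the Lagrange basis polynomials:
L_0(z) = (z + 4)(z - 1)(z - 4) / [-54] = -(1/54)z^3 + (1/54)z^2 + (8/27)z - 8/27
L_1(z) = (z + 5)(z - 1)(z - 4) / [40] = (1/40)z^3 - (21/40)z + 1/2
L_2(z) = (z + 5)(z + 4)(z - 4) / [-90] = -(1/90)z^3 - (1/18)z^2 + (8/45)z + 8/9
L_3(z) = (z + 5)(z + 4)(z - 1) / [216] = (1/216)z^3 + (1/27)z^2 + (11/216)z - 5/54
f(z) = 5·L_0 + (-2)·L_1 + (-9)·L_2 + 5·L_3
  5·L_0(z) = -(5/54)z^3 + (5/54)z^2 + (40/27)z - 40/27
  (-2)·L_1(z) = -(1/20)z^3 + (21/20)z - 1
  (-9)·L_2(z) = (1/10)z^3 + (1/2)z^2 - (8/5)z - 8
  5·L_3(z) = (5/216)z^3 + (5/27)z^2 + (55/216)z - 25/54
Adding term by term: -(7/360)z^3 + (7/9)z^2 + (427/360)z - 197/18

f(z) = -(7/360)z^3 + (7/9)z^2 + (427/360)z - 197/18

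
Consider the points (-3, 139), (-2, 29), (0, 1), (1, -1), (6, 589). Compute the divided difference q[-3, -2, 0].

q[-3,-2] = (29 - 139) / (-2 - (-3)) = -110
q[-2,0] = (1 - 29) / (0 - (-2)) = -14
q[-3,-2,0] = (-14 - (-110)) / (0 - (-3)) = 32

32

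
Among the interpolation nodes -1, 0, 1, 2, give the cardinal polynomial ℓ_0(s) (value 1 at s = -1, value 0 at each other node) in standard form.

ℓ_0(s) = s(s - 1)(s - 2) / [(-1)·(-2)·(-3)]
       = (s^3 - 3s^2 + 2s) / (-6)

ℓ_0(s) = -(1/6)s^3 + (1/2)s^2 - (1/3)s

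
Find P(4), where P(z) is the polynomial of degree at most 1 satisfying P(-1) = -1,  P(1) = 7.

19

Evaluate each Lagrange basis at z = 4:
L_0(4) = (3)/[(-2)] = -3/2
L_1(4) = (5)/[(2)] = 5/2
Sum: (-1)·(-3/2) + 7·(5/2) = 19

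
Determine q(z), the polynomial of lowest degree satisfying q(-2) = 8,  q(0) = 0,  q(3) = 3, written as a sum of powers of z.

Build the Lagrange basis polynomials:
L_0(z) = z(z - 3) / [10] = (1/10)z^2 - (3/10)z
L_1(z) = (z + 2)(z - 3) / [-6] = -(1/6)z^2 + (1/6)z + 1
L_2(z) = (z + 2)z / [15] = (1/15)z^2 + (2/15)z
q(z) = 8·L_0 + 0·L_1 + 3·L_2
  8·L_0(z) = (4/5)z^2 - (12/5)z
  0·L_1(z) = 0
  3·L_2(z) = (1/5)z^2 + (2/5)z
Adding term by term: z^2 - 2z

q(z) = z^2 - 2z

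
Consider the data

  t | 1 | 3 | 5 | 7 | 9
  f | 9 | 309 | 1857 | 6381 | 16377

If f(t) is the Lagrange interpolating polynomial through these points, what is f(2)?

81

Evaluate each Lagrange basis at t = 2:
L_0(2) = (-1)·(-3)·(-5)·(-7)/[(-2)·(-4)·(-6)·(-8)] = 35/128
L_1(2) = (1)·(-3)·(-5)·(-7)/[(2)·(-2)·(-4)·(-6)] = 35/32
L_2(2) = (1)·(-1)·(-5)·(-7)/[(4)·(2)·(-2)·(-4)] = -35/64
L_3(2) = (1)·(-1)·(-3)·(-7)/[(6)·(4)·(2)·(-2)] = 7/32
L_4(2) = (1)·(-1)·(-3)·(-5)/[(8)·(6)·(4)·(2)] = -5/128
Sum: 9·(35/128) + 309·(35/32) + 1857·(-35/64) + 6381·(7/32) + 16377·(-5/128) = 81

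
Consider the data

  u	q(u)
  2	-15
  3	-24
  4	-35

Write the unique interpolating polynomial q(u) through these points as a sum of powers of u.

L_0(u) = (u - 3)(u - 4) / [2] = (1/2)u^2 - (7/2)u + 6
L_1(u) = (u - 2)(u - 4) / [-1] = -u^2 + 6u - 8
L_2(u) = (u - 2)(u - 3) / [2] = (1/2)u^2 - (5/2)u + 3
q(u) = (-15)·L_0 + (-24)·L_1 + (-35)·L_2
  (-15)·L_0(u) = -(15/2)u^2 + (105/2)u - 90
  (-24)·L_1(u) = 24u^2 - 144u + 192
  (-35)·L_2(u) = -(35/2)u^2 + (175/2)u - 105
Adding term by term: -u^2 - 4u - 3

q(u) = -u^2 - 4u - 3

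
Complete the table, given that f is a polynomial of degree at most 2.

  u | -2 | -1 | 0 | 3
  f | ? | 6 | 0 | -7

83/6

The 3 known values determine f uniquely (degree ≤ 2).
L_0(-2) = (-2)·(-5)/[(-1)·(-4)] = 5/2
L_1(-2) = (-1)·(-5)/[(1)·(-3)] = -5/3
L_2(-2) = (-1)·(-2)/[(4)·(3)] = 1/6
Sum: 6·(5/2) + 0 + (-7)·(1/6) = 83/6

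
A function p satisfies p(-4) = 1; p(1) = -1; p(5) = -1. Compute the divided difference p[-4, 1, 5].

p[-4,1] = (-1 - 1) / (1 - (-4)) = -2/5
p[1,5] = (-1 - (-1)) / (5 - 1) = 0
p[-4,1,5] = (0 - (-2/5)) / (5 - (-4)) = 2/45

2/45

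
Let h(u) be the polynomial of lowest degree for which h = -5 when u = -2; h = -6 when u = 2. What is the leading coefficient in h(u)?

-1/4

Build the Lagrange basis polynomials:
L_0(u) = (u - 2) / [-4] = -(1/4)u + 1/2
L_1(u) = (u + 2) / [4] = (1/4)u + 1/2
h(u) = (-5)·L_0 + (-6)·L_1
Only the coefficient of u is needed; take it from each L_i and combine:
(-5)·(-1/4) + (-6)·(1/4) = -1/4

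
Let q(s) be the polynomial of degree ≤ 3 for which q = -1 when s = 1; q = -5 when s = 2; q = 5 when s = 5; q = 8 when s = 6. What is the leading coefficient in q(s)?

-23/60

Build the Lagrange basis polynomials:
L_0(s) = (s - 2)(s - 5)(s - 6) / [-20] = -(1/20)s^3 + (13/20)s^2 - (13/5)s + 3
L_1(s) = (s - 1)(s - 5)(s - 6) / [12] = (1/12)s^3 - s^2 + (41/12)s - 5/2
L_2(s) = (s - 1)(s - 2)(s - 6) / [-12] = -(1/12)s^3 + (3/4)s^2 - (5/3)s + 1
L_3(s) = (s - 1)(s - 2)(s - 5) / [20] = (1/20)s^3 - (2/5)s^2 + (17/20)s - 1/2
q(s) = (-1)·L_0 + (-5)·L_1 + 5·L_2 + 8·L_3
Only the coefficient of s^3 is needed; take it from each L_i and combine:
(-1)·(-1/20) + (-5)·(1/12) + 5·(-1/12) + 8·(1/20) = -23/60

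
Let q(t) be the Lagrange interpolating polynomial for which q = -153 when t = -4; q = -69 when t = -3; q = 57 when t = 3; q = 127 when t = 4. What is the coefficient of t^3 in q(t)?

2

The leading coefficient equals the top divided difference q[-4,-3,3,4].
q[-4,-3] = (-69 - (-153)) / (-3 - (-4)) = 84
q[-3,3] = (57 - (-69)) / (3 - (-3)) = 21
q[3,4] = (127 - 57) / (4 - 3) = 70
q[-4,-3,3] = (21 - 84) / (3 - (-4)) = -9
q[-3,3,4] = (70 - 21) / (4 - (-3)) = 7
q[-4,-3,3,4] = (7 - (-9)) / (4 - (-4)) = 2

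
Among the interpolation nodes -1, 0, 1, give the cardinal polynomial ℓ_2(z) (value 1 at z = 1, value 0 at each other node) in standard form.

ℓ_2(z) = (z + 1)z / [(2)·(1)]
       = (z^2 + z) / (2)

ℓ_2(z) = (1/2)z^2 + (1/2)z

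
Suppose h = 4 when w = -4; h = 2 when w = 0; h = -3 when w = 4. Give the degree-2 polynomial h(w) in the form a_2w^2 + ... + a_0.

h(w) = -(3/32)w^2 - (7/8)w + 2

L_0(w) = w(w - 4) / [32] = (1/32)w^2 - (1/8)w
L_1(w) = (w + 4)(w - 4) / [-16] = -(1/16)w^2 + 1
L_2(w) = (w + 4)w / [32] = (1/32)w^2 + (1/8)w
h(w) = 4·L_0 + 2·L_1 + (-3)·L_2
  4·L_0(w) = (1/8)w^2 - (1/2)w
  2·L_1(w) = -(1/8)w^2 + 2
  (-3)·L_2(w) = -(3/32)w^2 - (3/8)w
Adding term by term: -(3/32)w^2 - (7/8)w + 2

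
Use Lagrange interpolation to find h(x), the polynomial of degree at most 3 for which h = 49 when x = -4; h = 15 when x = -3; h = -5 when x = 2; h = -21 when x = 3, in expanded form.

Build the Lagrange basis polynomials:
L_0(x) = (x + 3)(x - 2)(x - 3) / [-42] = -(1/42)x^3 + (1/21)x^2 + (3/14)x - 3/7
L_1(x) = (x + 4)(x - 2)(x - 3) / [30] = (1/30)x^3 - (1/30)x^2 - (7/15)x + 4/5
L_2(x) = (x + 4)(x + 3)(x - 3) / [-30] = -(1/30)x^3 - (2/15)x^2 + (3/10)x + 6/5
L_3(x) = (x + 4)(x + 3)(x - 2) / [42] = (1/42)x^3 + (5/42)x^2 - (1/21)x - 4/7
h(x) = 49·L_0 + 15·L_1 + (-5)·L_2 + (-21)·L_3
  49·L_0(x) = -(7/6)x^3 + (7/3)x^2 + (21/2)x - 21
  15·L_1(x) = (1/2)x^3 - (1/2)x^2 - 7x + 12
  (-5)·L_2(x) = (1/6)x^3 + (2/3)x^2 - (3/2)x - 6
  (-21)·L_3(x) = -(1/2)x^3 - (5/2)x^2 + x + 12
Adding term by term: -x^3 + 3x - 3

h(x) = -x^3 + 3x - 3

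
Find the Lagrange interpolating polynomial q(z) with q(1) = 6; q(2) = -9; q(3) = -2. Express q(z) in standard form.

q(z) = 11z^2 - 48z + 43

Build the Lagrange basis polynomials:
L_0(z) = (z - 2)(z - 3) / [2] = (1/2)z^2 - (5/2)z + 3
L_1(z) = (z - 1)(z - 3) / [-1] = -z^2 + 4z - 3
L_2(z) = (z - 1)(z - 2) / [2] = (1/2)z^2 - (3/2)z + 1
q(z) = 6·L_0 + (-9)·L_1 + (-2)·L_2
  6·L_0(z) = 3z^2 - 15z + 18
  (-9)·L_1(z) = 9z^2 - 36z + 27
  (-2)·L_2(z) = -z^2 + 3z - 2
Adding term by term: 11z^2 - 48z + 43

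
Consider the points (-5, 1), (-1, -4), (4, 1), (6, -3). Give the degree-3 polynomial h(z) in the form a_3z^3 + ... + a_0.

Build the Lagrange basis polynomials:
L_0(z) = (z + 1)(z - 4)(z - 6) / [-396] = -(1/396)z^3 + (1/44)z^2 - (7/198)z - 2/33
L_1(z) = (z + 5)(z - 4)(z - 6) / [140] = (1/140)z^3 - (1/28)z^2 - (13/70)z + 6/7
L_2(z) = (z + 5)(z + 1)(z - 6) / [-90] = -(1/90)z^3 + (31/90)z + 1/3
L_3(z) = (z + 5)(z + 1)(z - 4) / [154] = (1/154)z^3 + (1/77)z^2 - (19/154)z - 10/77
h(z) = 1·L_0 + (-4)·L_1 + 1·L_2 + (-3)·L_3
  1·L_0(z) = -(1/396)z^3 + (1/44)z^2 - (7/198)z - 2/33
  (-4)·L_1(z) = -(1/35)z^3 + (1/7)z^2 + (26/35)z - 24/7
  1·L_2(z) = -(1/90)z^3 + (31/90)z + 1/3
  (-3)·L_3(z) = -(3/154)z^3 - (3/77)z^2 + (57/154)z + 30/77
Adding term by term: -(19/308)z^3 + (39/308)z^2 + (219/154)z - 213/77

h(z) = -(19/308)z^3 + (39/308)z^2 + (219/154)z - 213/77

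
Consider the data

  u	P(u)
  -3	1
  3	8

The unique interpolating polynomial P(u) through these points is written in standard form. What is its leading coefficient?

7/6

The leading coefficient equals the top divided difference P[-3,3].
P[-3,3] = (8 - 1) / (3 - (-3)) = 7/6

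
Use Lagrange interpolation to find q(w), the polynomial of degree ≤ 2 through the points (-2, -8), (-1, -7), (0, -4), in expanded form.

q(w) = w^2 + 4w - 4

Build the Lagrange basis polynomials:
L_0(w) = (w + 1)w / [2] = (1/2)w^2 + (1/2)w
L_1(w) = (w + 2)w / [-1] = -w^2 - 2w
L_2(w) = (w + 2)(w + 1) / [2] = (1/2)w^2 + (3/2)w + 1
q(w) = (-8)·L_0 + (-7)·L_1 + (-4)·L_2
  (-8)·L_0(w) = -4w^2 - 4w
  (-7)·L_1(w) = 7w^2 + 14w
  (-4)·L_2(w) = -2w^2 - 6w - 4
Adding term by term: w^2 + 4w - 4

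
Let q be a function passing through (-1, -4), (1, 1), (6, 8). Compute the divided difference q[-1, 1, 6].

q[-1,1] = (1 - (-4)) / (1 - (-1)) = 5/2
q[1,6] = (8 - 1) / (6 - 1) = 7/5
q[-1,1,6] = (7/5 - 5/2) / (6 - (-1)) = -11/70

-11/70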